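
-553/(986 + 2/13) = -7189/12820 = -0.56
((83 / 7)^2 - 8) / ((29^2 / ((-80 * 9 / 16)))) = -292365 / 41209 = -7.09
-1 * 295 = -295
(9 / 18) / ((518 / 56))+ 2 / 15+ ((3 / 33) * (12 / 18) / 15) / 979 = 0.19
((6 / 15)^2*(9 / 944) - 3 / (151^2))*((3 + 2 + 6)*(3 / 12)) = 2062599 / 538103600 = 0.00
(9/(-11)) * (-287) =2583/11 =234.82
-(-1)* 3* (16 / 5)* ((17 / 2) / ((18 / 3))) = 68 / 5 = 13.60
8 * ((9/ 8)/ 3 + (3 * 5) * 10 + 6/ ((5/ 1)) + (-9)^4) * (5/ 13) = 268503/ 13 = 20654.08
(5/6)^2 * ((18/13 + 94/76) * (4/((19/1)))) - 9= -727891/84474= -8.62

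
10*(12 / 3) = 40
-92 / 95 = -0.97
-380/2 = -190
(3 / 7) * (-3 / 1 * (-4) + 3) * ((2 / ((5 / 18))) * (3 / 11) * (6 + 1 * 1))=972 / 11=88.36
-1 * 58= -58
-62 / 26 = -31 / 13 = -2.38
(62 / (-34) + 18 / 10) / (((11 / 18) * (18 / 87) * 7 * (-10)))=87 / 32725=0.00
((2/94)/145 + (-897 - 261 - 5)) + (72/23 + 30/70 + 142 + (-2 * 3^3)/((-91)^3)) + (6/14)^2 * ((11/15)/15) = -600887518652004/590592431975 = -1017.43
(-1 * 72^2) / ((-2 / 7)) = 18144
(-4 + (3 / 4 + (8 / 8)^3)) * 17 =-153 / 4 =-38.25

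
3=3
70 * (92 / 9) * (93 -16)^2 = 38182760 / 9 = 4242528.89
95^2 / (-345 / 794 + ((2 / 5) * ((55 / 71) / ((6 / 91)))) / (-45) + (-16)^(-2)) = -8791638048000 / 521201987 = -16868.01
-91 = -91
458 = 458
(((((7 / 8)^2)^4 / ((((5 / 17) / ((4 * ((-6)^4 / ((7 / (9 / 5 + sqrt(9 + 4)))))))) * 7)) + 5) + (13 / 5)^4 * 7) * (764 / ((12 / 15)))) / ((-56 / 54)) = -462477000556341 / 917504000 - 119349683523 * sqrt(13) / 1048576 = -914446.40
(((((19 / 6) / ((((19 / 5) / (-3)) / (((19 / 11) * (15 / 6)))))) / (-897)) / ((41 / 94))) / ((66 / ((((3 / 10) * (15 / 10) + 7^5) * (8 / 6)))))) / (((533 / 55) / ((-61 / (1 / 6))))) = -41616010175 / 117612846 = -353.84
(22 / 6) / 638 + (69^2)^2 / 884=1972039969 / 76908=25641.55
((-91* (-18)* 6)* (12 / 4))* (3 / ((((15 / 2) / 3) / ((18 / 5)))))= 3184272 / 25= 127370.88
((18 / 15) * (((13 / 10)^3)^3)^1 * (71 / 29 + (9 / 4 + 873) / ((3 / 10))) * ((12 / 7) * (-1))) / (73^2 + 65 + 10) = -16163515802818449 / 1371265000000000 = -11.79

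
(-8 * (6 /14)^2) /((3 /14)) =-48 /7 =-6.86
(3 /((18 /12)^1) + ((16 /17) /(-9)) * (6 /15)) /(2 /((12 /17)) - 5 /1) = -0.90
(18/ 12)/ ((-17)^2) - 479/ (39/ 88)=-24363739/ 22542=-1080.82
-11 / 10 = -1.10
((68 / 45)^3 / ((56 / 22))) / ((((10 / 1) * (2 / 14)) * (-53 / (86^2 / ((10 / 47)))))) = -75143981264 / 120740625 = -622.36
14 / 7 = 2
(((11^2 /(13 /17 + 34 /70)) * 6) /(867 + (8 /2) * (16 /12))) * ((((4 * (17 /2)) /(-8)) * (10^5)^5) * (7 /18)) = -2677314062500000000000000000000 /243381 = -11000505637251880795953670.00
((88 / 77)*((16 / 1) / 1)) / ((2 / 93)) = 5952 / 7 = 850.29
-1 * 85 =-85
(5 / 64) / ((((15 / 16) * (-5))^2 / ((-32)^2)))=4096 / 1125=3.64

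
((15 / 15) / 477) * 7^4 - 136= -130.97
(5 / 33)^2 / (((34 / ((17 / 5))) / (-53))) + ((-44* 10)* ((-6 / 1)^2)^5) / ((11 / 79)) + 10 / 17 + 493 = -7074673180669067 / 37026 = -191073115666.53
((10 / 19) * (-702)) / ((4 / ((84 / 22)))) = -73710 / 209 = -352.68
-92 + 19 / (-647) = -59543 / 647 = -92.03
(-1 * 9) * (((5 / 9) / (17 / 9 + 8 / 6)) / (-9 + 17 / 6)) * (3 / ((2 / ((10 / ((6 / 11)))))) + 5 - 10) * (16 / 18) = 5400 / 1073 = 5.03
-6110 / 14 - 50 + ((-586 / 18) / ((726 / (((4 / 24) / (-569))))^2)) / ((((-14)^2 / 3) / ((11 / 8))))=-1277891493228726053 / 2627089707078144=-486.43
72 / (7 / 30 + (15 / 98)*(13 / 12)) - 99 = 191007 / 2347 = 81.38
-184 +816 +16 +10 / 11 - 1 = 7127 / 11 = 647.91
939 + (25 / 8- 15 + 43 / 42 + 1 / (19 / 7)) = 2963827 / 3192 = 928.52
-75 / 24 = -3.12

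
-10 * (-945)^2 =-8930250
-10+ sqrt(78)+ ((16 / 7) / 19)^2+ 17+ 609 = sqrt(78)+ 10896680 / 17689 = 624.85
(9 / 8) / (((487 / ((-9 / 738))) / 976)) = -549 / 19967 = -0.03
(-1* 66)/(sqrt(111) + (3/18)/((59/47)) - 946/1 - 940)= 0.04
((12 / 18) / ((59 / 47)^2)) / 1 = 4418 / 10443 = 0.42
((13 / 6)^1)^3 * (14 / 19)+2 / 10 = 78947 / 10260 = 7.69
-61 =-61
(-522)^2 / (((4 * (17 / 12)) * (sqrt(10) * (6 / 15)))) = 204363 * sqrt(10) / 17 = 38014.86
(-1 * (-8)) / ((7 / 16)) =128 / 7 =18.29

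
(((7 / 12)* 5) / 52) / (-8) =-35 / 4992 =-0.01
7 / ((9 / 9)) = 7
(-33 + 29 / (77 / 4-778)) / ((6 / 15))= -100271 / 1214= -82.60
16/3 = 5.33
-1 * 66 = -66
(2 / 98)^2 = 1 / 2401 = 0.00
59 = 59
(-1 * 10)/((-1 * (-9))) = -10/9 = -1.11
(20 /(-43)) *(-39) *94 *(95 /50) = 139308 /43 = 3239.72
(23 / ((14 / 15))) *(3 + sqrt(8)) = 345 *sqrt(2) / 7 + 1035 / 14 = 143.63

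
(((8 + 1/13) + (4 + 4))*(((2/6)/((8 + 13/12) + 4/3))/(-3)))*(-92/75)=76912/365625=0.21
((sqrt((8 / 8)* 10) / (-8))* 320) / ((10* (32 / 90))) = -45* sqrt(10) / 4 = -35.58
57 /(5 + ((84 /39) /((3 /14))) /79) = 175617 /15797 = 11.12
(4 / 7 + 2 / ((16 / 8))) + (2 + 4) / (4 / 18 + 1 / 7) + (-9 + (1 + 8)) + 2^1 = 20.01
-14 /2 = -7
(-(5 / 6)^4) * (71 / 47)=-44375 / 60912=-0.73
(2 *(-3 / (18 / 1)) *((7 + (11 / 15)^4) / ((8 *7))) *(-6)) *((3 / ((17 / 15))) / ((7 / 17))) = 92254 / 55125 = 1.67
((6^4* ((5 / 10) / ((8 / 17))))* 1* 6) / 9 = 918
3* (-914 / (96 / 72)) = -4113 / 2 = -2056.50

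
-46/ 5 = -9.20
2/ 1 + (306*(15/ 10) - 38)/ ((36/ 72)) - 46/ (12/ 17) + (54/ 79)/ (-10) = 1845673/ 2370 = 778.76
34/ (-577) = -34/ 577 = -0.06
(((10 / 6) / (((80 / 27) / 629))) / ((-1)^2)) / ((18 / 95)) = 59755 / 32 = 1867.34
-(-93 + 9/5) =456/5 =91.20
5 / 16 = 0.31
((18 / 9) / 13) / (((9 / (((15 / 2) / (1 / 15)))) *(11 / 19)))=3.32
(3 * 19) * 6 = 342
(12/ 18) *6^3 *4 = 576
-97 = -97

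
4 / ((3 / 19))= 76 / 3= 25.33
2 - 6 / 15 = 8 / 5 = 1.60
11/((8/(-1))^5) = -11/32768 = -0.00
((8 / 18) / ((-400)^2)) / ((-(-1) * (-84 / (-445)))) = 89 / 6048000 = 0.00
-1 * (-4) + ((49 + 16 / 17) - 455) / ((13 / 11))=-74862 / 221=-338.74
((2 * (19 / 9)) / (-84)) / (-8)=19 / 3024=0.01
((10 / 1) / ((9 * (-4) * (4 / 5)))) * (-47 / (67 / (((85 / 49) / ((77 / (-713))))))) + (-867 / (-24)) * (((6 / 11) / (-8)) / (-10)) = -2669114257 / 728038080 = -3.67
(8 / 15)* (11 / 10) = 44 / 75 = 0.59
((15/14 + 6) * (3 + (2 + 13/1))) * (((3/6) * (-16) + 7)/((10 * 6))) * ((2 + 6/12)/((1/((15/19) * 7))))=-4455/152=-29.31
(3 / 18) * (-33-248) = -281 / 6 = -46.83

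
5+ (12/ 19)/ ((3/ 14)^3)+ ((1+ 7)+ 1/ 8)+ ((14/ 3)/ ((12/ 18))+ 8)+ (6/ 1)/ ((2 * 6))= 126967/ 1368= 92.81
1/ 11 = 0.09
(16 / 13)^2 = 256 / 169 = 1.51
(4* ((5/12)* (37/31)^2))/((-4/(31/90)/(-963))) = 146483/744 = 196.89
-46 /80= -23 /40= -0.58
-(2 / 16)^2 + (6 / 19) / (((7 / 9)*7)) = 2525 / 59584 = 0.04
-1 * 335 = -335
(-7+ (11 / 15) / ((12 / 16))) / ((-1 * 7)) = 271 / 315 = 0.86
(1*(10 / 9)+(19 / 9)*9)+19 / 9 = 200 / 9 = 22.22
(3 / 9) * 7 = 7 / 3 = 2.33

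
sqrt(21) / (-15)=-sqrt(21) / 15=-0.31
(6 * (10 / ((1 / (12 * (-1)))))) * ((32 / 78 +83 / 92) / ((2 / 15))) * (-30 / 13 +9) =-184357350 / 3887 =-47429.21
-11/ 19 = -0.58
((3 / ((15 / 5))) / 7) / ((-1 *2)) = -1 / 14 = -0.07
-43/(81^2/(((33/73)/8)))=-473/1277208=-0.00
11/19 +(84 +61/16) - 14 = 22615/304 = 74.39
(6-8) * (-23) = 46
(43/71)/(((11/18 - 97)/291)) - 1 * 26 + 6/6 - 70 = -11927809/123185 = -96.83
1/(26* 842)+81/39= 2.08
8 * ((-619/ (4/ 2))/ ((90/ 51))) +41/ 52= -1093777/ 780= -1402.28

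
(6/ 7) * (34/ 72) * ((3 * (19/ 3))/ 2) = 323/ 84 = 3.85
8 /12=2 /3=0.67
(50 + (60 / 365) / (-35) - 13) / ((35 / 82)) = 7750886 / 89425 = 86.67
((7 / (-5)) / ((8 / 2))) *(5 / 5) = -7 / 20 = -0.35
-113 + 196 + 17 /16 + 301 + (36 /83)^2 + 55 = 48526185 /110224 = 440.25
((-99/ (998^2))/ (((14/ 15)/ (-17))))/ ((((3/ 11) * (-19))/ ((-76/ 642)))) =30855/ 746006996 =0.00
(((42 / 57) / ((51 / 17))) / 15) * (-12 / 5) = -56 / 1425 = -0.04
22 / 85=0.26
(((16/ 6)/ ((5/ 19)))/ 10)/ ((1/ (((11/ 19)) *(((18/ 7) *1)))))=264/ 175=1.51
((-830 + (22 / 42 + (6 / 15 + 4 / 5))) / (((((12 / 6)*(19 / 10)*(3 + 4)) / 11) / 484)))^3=-4556115892963748.61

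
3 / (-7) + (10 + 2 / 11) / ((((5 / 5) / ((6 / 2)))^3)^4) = 416649711 / 77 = 5411035.21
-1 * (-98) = 98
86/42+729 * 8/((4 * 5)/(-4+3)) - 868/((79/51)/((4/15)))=-3641341/8295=-438.98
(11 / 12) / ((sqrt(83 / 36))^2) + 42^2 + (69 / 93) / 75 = 340486534 / 192975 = 1764.41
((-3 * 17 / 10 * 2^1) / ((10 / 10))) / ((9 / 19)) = -323 / 15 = -21.53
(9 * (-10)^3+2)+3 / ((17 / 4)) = -152954 / 17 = -8997.29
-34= -34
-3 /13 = -0.23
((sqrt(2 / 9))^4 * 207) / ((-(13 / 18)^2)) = -3312 / 169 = -19.60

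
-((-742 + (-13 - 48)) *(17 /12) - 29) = 13999 /12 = 1166.58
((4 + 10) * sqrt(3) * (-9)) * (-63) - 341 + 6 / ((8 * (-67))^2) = -48983965 / 143648 + 7938 * sqrt(3) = 13408.02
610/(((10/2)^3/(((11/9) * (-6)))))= -2684/75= -35.79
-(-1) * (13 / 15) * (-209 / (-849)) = 2717 / 12735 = 0.21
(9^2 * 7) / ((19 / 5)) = 2835 / 19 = 149.21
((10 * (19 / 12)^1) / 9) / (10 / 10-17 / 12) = -38 / 9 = -4.22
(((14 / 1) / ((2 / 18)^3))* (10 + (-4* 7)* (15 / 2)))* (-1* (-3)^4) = 165337200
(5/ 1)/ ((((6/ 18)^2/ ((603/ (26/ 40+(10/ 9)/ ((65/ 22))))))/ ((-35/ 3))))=-105826500/ 343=-308532.07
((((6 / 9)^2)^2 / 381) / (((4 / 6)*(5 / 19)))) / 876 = 0.00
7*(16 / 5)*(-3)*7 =-2352 / 5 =-470.40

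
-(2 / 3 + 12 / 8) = -13 / 6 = -2.17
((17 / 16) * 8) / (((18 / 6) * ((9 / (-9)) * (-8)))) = 17 / 48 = 0.35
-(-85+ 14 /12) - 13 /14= 1741 /21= 82.90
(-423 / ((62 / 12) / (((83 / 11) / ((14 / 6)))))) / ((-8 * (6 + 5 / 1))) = 315981 / 105028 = 3.01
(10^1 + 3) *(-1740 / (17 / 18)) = -23950.59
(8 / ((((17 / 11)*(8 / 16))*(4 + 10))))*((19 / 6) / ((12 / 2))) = 418 / 1071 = 0.39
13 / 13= 1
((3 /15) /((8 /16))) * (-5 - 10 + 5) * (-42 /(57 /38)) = 112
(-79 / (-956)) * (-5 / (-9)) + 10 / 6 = 14735 / 8604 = 1.71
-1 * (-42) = 42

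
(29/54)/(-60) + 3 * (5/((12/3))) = 12121/3240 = 3.74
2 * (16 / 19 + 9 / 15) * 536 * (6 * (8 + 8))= 14098944 / 95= 148409.94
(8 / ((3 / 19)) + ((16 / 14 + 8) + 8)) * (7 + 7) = 2848 / 3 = 949.33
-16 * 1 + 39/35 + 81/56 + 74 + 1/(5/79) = 21381/280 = 76.36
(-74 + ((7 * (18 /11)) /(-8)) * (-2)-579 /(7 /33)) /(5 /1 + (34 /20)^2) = -21565450 /60753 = -354.97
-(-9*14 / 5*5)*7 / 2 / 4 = 441 / 4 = 110.25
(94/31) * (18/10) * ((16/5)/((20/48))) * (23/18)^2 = 68.44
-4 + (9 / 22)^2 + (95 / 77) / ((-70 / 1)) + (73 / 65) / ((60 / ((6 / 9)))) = -266224891 / 69369300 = -3.84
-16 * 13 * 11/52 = -44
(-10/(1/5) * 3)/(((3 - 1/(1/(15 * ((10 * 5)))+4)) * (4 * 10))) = -15005/11004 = -1.36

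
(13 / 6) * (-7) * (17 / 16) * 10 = -7735 / 48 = -161.15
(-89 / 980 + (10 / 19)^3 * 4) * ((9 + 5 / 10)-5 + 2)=3.20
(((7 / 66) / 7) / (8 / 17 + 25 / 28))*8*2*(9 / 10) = 5712 / 35695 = 0.16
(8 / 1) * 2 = 16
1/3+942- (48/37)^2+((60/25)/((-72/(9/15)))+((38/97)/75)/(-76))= 940.63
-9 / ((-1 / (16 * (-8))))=-1152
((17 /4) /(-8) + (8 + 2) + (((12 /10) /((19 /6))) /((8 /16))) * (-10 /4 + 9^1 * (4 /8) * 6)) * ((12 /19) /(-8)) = -255699 /115520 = -2.21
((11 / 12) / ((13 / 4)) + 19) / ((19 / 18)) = 4512 / 247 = 18.27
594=594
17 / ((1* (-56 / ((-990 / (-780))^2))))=-18513 / 37856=-0.49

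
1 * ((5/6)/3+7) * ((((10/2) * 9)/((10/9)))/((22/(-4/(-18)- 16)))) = -9301/44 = -211.39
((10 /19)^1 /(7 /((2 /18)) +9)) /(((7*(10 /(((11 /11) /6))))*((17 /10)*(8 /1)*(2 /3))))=5 /2604672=0.00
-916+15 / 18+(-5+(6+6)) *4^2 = -4819 / 6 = -803.17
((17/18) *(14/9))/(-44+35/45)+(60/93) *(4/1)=276391/108531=2.55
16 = 16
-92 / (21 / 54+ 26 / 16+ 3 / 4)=-6624 / 199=-33.29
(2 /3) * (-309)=-206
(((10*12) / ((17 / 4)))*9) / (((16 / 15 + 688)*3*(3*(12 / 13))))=975 / 21964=0.04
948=948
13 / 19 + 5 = 108 / 19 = 5.68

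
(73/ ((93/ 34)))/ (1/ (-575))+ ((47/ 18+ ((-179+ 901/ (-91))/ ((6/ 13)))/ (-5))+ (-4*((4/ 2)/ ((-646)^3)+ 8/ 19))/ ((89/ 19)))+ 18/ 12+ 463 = -4561656065958830/ 308280614481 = -14797.09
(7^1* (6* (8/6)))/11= 56/11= 5.09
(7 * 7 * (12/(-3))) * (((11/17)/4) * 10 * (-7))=37730/17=2219.41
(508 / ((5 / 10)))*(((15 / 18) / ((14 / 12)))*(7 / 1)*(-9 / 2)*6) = -137160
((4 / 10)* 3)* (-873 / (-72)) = 14.55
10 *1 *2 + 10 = 30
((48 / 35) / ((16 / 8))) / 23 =24 / 805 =0.03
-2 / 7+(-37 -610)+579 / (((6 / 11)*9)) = -66697 / 126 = -529.34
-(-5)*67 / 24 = 335 / 24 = 13.96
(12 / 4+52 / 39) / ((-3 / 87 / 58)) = -21866 / 3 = -7288.67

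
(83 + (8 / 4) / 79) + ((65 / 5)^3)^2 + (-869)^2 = 440982189 / 79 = 5582053.03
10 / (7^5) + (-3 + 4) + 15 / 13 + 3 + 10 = 3311109 / 218491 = 15.15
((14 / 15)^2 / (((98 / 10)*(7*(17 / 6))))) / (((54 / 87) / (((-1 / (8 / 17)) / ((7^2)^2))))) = -29 / 4537890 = -0.00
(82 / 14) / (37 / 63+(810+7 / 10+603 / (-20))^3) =2952000 / 239680510576253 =0.00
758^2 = 574564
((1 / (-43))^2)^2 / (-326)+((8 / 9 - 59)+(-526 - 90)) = -6761848207451 / 10030762134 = -674.11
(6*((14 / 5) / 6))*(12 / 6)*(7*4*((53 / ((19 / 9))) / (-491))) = -373968 / 46645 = -8.02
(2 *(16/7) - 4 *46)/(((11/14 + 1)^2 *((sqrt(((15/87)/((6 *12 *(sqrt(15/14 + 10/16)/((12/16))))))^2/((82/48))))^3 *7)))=-18326617294848 *sqrt(81795)/765625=-6845884743.43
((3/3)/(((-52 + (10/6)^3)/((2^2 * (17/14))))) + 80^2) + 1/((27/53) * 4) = 6188688965/966924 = 6400.39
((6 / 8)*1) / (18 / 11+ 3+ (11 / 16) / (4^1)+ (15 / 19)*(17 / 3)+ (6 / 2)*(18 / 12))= 3344 / 61449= 0.05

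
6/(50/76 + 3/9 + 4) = 684/569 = 1.20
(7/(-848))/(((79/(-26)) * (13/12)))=21/8374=0.00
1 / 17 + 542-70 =8025 / 17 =472.06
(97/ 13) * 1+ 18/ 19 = 2077/ 247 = 8.41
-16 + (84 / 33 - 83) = -1061 / 11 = -96.45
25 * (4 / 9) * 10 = 1000 / 9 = 111.11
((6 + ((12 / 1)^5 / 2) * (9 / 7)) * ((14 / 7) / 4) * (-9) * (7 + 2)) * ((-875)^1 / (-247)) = -5668916625 / 247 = -22951079.45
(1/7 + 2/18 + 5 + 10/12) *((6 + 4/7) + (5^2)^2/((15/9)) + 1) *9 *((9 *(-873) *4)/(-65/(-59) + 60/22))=-20947750002036/121765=-172034246.31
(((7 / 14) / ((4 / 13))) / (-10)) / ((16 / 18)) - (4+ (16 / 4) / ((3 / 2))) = -13151 / 1920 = -6.85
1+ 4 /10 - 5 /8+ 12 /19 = 1069 /760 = 1.41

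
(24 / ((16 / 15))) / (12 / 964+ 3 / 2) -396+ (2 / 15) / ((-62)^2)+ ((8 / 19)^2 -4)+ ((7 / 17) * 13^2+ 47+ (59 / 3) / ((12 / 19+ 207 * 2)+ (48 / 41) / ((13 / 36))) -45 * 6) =-538.31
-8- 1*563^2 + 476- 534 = -317035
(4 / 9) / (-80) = -1 / 180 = -0.01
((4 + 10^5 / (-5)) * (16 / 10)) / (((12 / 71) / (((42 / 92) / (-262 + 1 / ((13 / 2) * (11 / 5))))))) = 329.93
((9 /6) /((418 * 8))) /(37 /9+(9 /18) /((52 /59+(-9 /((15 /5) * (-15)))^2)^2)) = 5540643 /58055488304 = 0.00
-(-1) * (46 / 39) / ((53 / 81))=1242 / 689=1.80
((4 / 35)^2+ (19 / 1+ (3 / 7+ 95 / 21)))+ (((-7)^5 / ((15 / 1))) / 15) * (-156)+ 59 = 14376378 / 1225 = 11735.82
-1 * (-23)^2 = -529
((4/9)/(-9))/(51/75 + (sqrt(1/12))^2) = -400/6183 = -0.06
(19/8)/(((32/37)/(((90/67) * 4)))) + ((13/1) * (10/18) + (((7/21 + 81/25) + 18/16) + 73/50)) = 2714531/96480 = 28.14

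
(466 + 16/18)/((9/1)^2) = 4202/729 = 5.76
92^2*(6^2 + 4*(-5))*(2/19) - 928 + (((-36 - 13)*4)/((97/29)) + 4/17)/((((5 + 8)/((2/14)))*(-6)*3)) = 113992323992/8553363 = 13327.19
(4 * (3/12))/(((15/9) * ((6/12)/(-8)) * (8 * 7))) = -6/35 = -0.17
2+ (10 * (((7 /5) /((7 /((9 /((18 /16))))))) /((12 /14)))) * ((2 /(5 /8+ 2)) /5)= 218 /45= 4.84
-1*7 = -7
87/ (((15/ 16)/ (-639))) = -296496/ 5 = -59299.20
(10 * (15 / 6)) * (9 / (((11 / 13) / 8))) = 23400 / 11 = 2127.27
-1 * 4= -4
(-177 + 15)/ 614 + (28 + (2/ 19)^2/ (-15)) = 46107497/ 1662405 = 27.74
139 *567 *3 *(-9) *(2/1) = -4255902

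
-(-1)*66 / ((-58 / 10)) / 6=-55 / 29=-1.90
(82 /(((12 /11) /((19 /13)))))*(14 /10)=59983 /390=153.80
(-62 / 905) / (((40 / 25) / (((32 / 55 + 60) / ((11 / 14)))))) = -361522 / 109505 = -3.30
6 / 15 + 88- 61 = 137 / 5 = 27.40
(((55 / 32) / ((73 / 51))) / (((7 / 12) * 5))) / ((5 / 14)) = 1683 / 1460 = 1.15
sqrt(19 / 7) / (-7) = -sqrt(133) / 49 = -0.24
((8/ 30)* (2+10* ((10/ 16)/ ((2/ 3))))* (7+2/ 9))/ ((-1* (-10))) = 1183/ 540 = 2.19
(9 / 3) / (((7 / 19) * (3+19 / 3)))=171 / 196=0.87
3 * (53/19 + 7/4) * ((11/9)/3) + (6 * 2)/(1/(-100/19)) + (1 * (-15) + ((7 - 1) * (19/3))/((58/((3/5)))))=-2387479/33060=-72.22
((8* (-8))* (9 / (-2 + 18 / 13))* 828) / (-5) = -775008 / 5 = -155001.60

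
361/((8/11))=496.38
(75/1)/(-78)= -25/26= -0.96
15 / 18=5 / 6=0.83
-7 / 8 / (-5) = 7 / 40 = 0.18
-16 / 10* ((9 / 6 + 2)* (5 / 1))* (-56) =1568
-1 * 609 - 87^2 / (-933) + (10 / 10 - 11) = -189986 / 311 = -610.89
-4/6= -2/3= -0.67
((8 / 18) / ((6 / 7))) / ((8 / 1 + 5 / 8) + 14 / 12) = 112 / 2115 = 0.05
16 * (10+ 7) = 272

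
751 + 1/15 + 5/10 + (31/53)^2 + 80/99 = 2093237849/2780910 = 752.72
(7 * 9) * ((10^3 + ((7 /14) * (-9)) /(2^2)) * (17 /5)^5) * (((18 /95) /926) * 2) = 6433225821729 /549812500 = 11700.76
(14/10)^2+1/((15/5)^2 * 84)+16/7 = 4.25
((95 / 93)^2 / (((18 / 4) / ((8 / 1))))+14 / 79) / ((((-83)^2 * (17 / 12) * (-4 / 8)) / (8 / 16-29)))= 0.01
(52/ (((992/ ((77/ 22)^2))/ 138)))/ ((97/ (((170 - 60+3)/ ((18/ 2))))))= 1655563/ 144336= 11.47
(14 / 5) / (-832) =-7 / 2080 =-0.00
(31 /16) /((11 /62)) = 961 /88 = 10.92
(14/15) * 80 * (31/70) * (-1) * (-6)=992/5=198.40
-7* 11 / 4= -77 / 4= -19.25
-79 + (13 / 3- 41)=-115.67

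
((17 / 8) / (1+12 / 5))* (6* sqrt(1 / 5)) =3* sqrt(5) / 4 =1.68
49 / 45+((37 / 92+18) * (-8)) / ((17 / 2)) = -285581 / 17595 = -16.23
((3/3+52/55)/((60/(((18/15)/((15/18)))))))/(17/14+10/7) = 4494/254375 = 0.02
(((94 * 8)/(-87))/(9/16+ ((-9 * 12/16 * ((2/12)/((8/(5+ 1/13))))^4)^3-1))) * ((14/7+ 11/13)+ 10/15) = 812035659252759363542006628352/11700343469415543191944387551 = 69.40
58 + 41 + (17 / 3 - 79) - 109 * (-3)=1058 / 3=352.67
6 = 6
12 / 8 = 1.50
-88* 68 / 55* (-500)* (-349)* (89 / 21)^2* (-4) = 601539750400 / 441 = 1364035715.19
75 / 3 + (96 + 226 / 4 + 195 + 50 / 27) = 20215 / 54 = 374.35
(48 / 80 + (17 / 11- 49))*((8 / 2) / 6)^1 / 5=-6.25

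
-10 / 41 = -0.24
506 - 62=444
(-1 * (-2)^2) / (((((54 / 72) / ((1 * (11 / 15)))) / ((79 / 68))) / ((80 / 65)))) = -55616 / 9945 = -5.59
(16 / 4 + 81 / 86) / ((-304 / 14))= -2975 / 13072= -0.23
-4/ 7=-0.57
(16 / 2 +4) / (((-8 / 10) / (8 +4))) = -180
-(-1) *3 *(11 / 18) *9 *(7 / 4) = 231 / 8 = 28.88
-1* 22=-22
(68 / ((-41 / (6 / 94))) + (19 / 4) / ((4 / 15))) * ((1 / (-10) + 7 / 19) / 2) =27842481 / 11716160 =2.38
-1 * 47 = -47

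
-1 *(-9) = 9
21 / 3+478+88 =573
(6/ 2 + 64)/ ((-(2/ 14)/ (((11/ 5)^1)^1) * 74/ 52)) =-134134/ 185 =-725.05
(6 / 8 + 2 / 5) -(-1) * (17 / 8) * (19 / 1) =1661 / 40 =41.52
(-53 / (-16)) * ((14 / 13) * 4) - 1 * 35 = -20.73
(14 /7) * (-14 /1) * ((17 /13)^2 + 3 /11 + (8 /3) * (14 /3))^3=-393797246774259104 /4683447945891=-84082.76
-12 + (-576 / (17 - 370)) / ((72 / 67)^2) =-33635 / 3177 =-10.59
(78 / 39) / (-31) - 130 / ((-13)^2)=-336 / 403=-0.83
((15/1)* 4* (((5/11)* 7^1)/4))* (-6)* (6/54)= -31.82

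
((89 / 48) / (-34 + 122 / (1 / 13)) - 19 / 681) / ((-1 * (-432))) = -150535 / 2435125248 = -0.00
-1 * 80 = -80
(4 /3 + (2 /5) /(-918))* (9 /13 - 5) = -171304 /29835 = -5.74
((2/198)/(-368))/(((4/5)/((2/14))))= -5/1020096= -0.00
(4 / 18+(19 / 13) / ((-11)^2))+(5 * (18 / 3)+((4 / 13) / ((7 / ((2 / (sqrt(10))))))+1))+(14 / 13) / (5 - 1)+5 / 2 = 4 * sqrt(10) / 455+481388 / 14157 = 34.03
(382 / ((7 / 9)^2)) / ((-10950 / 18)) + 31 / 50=-14953 / 35770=-0.42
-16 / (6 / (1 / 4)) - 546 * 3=-1638.67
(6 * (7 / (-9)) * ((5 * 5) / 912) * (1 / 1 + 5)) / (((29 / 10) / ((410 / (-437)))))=179375 / 722361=0.25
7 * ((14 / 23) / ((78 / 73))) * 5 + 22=37619 / 897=41.94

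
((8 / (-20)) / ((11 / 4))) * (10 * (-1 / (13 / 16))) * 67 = 119.94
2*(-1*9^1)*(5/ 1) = -90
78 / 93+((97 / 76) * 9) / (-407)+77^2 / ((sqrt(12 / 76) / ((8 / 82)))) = 777169 / 958892+23716 * sqrt(57) / 123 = 1456.52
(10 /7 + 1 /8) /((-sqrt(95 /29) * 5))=-87 * sqrt(2755) /26600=-0.17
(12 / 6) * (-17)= -34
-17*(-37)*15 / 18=3145 / 6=524.17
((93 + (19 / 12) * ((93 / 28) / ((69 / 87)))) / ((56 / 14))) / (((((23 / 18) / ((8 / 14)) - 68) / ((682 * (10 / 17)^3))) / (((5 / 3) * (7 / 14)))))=-1930528875 / 44062963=-43.81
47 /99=0.47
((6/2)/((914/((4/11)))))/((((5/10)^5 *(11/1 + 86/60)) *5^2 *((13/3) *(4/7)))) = 6048/121879615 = 0.00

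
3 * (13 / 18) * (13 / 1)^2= 2197 / 6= 366.17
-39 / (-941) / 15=0.00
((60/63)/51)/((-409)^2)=20/179157951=0.00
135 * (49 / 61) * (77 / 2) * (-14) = -3565485 / 61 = -58450.57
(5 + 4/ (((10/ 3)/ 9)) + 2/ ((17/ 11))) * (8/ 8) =1453/ 85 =17.09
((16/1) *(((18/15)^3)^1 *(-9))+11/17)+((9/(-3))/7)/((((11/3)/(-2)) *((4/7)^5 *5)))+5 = -2901253551/11968000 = -242.42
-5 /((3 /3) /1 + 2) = -5 /3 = -1.67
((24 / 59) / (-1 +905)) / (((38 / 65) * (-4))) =-195 / 1013384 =-0.00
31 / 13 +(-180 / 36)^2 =356 / 13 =27.38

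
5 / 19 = 0.26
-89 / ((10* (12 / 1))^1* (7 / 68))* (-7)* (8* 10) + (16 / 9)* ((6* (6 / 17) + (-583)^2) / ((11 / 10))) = 931294184 / 1683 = 553353.64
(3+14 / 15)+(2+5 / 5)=104 / 15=6.93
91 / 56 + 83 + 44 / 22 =693 / 8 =86.62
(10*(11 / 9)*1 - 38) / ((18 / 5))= -580 / 81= -7.16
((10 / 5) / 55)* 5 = 2 / 11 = 0.18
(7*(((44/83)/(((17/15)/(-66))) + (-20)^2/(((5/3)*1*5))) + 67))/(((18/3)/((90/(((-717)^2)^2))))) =4154675/124303220796177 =0.00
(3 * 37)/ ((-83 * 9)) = -37/ 249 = -0.15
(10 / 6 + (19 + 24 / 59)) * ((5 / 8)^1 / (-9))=-9325 / 6372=-1.46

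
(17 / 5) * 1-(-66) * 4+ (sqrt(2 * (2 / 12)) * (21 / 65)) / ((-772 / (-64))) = 112 * sqrt(3) / 12545+ 1337 / 5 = 267.42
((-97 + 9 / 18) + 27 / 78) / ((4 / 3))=-1875 / 26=-72.12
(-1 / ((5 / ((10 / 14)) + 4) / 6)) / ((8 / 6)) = -9 / 22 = -0.41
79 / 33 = 2.39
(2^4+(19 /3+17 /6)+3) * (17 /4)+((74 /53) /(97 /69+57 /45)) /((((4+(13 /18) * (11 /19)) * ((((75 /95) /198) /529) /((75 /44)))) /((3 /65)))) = 15595639074907 /11518498056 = 1353.96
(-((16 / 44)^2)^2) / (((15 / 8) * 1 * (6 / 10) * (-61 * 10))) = 1024 / 40189545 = 0.00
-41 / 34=-1.21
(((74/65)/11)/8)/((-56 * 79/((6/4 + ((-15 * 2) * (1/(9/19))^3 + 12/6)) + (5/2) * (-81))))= 4327039/3074591520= 0.00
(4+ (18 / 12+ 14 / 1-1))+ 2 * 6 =30.50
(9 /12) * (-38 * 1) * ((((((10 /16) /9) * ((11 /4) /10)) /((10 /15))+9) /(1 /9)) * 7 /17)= -4149999 /4352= -953.58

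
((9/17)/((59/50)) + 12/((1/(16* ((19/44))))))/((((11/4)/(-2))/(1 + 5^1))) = -44144928/121363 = -363.74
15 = 15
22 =22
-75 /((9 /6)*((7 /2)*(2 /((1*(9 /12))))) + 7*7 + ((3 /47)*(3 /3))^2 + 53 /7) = -1159725 /1091309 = -1.06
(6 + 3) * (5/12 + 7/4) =39/2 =19.50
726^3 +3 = 382657179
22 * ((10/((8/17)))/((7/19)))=17765/14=1268.93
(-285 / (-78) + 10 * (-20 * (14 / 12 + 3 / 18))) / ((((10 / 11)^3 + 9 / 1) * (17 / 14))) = -191138255 / 8605077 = -22.21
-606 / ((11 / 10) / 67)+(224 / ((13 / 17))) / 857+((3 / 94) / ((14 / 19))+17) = -5950081146133 / 161277116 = -36893.52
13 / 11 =1.18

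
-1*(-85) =85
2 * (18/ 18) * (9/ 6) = 3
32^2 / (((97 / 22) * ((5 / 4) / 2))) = 180224 / 485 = 371.60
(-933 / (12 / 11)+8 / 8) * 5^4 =-2135625 / 4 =-533906.25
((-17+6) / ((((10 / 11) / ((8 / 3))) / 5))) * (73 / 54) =-17666 / 81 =-218.10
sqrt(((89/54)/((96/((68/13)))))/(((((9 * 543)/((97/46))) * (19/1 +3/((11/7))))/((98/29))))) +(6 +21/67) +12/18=7 * sqrt(3304795017810)/5085021240 +1403/201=6.98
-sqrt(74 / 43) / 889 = -sqrt(3182) / 38227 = -0.00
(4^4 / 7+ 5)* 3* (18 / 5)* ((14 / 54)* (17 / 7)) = 9894 / 35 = 282.69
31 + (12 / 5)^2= 919 / 25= 36.76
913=913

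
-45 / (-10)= 9 / 2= 4.50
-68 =-68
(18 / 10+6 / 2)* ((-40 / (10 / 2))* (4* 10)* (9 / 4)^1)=-3456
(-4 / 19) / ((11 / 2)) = -8 / 209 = -0.04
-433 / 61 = -7.10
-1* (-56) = 56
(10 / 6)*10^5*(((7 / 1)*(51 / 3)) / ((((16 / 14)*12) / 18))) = 26031250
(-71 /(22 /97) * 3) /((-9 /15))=34435 /22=1565.23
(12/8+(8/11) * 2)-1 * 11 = -177/22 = -8.05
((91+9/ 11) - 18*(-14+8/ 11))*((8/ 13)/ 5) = 29104/ 715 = 40.70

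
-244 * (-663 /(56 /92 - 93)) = -218868 /125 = -1750.94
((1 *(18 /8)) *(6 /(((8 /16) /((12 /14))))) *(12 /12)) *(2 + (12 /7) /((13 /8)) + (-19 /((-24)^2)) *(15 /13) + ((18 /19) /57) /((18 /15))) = 516132837 /7358624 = 70.14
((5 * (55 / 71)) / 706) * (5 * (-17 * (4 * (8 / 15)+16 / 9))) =-411400 / 225567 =-1.82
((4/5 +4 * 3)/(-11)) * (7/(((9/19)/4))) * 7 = -238336/495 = -481.49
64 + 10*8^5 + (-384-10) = 327350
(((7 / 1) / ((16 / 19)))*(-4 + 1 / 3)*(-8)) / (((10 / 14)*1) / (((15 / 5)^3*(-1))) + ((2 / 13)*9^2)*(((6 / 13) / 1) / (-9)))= -15576561 / 42514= -366.39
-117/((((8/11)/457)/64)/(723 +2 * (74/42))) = -23929444968/7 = -3418492138.29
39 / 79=0.49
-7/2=-3.50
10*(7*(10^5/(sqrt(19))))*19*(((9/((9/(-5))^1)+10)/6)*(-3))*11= -192500000*sqrt(19)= -839088046.63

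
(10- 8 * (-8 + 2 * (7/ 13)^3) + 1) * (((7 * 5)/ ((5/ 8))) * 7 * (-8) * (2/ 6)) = -499524032/ 6591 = -75788.81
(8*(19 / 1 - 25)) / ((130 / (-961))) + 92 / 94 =1086998 / 3055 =355.81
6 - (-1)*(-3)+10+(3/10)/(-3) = 129/10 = 12.90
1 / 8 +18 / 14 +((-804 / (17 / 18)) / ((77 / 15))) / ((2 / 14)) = -12141707 / 10472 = -1159.44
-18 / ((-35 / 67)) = 1206 / 35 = 34.46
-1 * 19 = -19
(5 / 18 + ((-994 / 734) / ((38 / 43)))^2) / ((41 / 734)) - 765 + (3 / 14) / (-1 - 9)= -4914250370279 / 6844278420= -718.01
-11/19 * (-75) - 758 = -13577/19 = -714.58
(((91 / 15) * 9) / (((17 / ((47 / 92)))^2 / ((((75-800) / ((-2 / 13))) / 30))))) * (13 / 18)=985194119 / 176118912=5.59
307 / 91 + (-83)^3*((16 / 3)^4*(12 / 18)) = -6820019100823 / 22113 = -308416727.75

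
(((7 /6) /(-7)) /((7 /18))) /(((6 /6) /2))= -6 /7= -0.86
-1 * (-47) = 47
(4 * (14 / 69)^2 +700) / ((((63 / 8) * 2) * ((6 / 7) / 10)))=66669680 / 128547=518.64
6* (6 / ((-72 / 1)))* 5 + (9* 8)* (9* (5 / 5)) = 1291 / 2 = 645.50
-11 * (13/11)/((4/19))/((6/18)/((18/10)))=-6669/20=-333.45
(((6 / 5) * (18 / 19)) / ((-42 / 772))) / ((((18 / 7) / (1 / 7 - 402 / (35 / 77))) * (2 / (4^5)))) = 3679105.42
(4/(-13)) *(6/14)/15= -4/455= -0.01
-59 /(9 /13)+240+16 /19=26611 /171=155.62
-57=-57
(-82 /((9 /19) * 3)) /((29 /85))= -132430 /783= -169.13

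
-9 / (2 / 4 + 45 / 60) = -36 / 5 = -7.20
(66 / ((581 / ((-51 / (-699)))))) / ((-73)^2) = 1122 / 721402717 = 0.00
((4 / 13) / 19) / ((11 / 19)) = 4 / 143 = 0.03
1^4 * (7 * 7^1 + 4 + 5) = 58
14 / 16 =7 / 8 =0.88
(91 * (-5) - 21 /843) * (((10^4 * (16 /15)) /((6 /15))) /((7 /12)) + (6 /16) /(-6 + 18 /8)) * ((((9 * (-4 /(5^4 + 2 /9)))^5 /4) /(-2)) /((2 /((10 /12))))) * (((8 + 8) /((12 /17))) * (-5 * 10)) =72464457440890353542400 /93248525731688390051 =777.11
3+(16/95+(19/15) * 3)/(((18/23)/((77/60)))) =975467/102600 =9.51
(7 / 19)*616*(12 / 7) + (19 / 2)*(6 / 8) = 60219 / 152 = 396.18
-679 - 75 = -754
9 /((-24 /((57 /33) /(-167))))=0.00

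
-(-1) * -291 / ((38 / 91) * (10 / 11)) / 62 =-291291 / 23560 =-12.36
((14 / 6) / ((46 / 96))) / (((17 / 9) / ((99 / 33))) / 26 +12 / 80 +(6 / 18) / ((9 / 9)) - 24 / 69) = 786240 / 25789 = 30.49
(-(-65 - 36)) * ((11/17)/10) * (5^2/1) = 5555/34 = 163.38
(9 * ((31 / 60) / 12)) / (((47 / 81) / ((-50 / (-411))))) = 4185 / 51512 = 0.08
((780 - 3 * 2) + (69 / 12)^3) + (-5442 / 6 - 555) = -31865 / 64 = -497.89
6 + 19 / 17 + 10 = 291 / 17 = 17.12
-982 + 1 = -981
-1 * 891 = -891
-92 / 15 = -6.13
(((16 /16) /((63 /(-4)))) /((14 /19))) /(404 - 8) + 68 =5937605 /87318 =68.00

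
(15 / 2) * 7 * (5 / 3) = 175 / 2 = 87.50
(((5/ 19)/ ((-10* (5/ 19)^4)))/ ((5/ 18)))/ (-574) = 61731/ 1793750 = 0.03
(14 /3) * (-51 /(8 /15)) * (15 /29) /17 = -1575 /116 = -13.58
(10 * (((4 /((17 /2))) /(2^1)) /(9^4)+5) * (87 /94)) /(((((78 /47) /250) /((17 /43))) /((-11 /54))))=-561.42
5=5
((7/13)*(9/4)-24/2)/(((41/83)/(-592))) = 6891324/533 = 12929.31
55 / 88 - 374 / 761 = 813 / 6088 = 0.13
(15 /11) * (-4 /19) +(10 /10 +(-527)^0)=358 /209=1.71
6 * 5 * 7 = 210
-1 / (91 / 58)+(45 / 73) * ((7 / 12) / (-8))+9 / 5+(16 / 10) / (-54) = 31224859 / 28697760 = 1.09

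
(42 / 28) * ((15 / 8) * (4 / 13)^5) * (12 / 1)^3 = 4976640 / 371293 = 13.40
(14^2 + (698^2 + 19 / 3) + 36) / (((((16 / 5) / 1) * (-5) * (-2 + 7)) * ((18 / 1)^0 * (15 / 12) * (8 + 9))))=-1462327 / 5100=-286.73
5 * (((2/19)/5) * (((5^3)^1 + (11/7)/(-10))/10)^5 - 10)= 50889469989406007699/1596665000000000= 31872.35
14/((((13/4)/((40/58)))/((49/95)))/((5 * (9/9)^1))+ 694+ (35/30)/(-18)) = 1481760/73639501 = 0.02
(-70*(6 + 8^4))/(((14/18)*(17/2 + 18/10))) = -3691800/103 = -35842.72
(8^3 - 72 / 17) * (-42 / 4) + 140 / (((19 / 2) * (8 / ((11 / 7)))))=-1721149 / 323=-5328.63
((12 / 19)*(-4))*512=-1293.47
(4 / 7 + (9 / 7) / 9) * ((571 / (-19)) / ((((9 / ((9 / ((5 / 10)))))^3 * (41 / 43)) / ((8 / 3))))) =-7856960 / 16359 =-480.28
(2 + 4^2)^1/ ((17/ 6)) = 108/ 17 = 6.35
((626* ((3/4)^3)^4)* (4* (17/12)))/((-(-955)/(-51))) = -48072558537/8011120640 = -6.00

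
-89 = -89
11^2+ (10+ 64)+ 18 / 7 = 1383 / 7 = 197.57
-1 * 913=-913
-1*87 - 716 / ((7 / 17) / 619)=-1076439.57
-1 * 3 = -3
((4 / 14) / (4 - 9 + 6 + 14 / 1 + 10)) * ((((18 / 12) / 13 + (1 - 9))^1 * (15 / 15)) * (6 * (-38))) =9348 / 455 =20.55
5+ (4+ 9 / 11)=108 / 11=9.82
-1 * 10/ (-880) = 1/ 88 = 0.01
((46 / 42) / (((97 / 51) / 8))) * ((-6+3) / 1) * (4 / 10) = -18768 / 3395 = -5.53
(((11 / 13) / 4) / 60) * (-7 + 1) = -11 / 520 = -0.02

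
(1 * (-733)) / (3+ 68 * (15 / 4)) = -733 / 258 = -2.84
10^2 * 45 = 4500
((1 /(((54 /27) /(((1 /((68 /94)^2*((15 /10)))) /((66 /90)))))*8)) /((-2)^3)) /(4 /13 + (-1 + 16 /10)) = -717925 /48015616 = -0.01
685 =685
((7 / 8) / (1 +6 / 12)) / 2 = 0.29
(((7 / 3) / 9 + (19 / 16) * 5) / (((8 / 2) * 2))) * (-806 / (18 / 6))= -1078831 / 5184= -208.11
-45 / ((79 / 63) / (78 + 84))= -459270 / 79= -5813.54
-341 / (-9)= 341 / 9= 37.89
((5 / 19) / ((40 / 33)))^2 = 1089 / 23104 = 0.05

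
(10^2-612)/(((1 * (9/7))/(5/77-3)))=115712/99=1168.81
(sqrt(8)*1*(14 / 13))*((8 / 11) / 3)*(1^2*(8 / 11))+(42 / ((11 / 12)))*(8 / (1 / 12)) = 1792*sqrt(2) / 4719+48384 / 11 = 4399.08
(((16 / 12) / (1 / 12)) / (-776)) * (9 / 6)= -3 / 97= -0.03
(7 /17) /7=0.06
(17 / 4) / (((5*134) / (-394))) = -3349 / 1340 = -2.50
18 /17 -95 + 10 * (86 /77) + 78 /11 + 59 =-21836 /1309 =-16.68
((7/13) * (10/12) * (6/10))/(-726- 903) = -7/42354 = -0.00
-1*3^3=-27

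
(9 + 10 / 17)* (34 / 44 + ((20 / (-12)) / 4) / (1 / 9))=-21353 / 748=-28.55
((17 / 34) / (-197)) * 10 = -5 / 197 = -0.03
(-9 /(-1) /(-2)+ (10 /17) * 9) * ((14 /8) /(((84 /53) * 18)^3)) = 148877 /2487324672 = 0.00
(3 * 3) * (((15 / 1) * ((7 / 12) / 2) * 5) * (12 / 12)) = 1575 / 8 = 196.88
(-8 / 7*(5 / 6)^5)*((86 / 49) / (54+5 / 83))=-11153125 / 747973926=-0.01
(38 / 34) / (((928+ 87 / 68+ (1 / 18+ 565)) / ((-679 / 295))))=-464436 / 269787235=-0.00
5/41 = 0.12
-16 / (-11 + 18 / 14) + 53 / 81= 3169 / 1377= 2.30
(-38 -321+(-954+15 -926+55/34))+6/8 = -151071/68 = -2221.63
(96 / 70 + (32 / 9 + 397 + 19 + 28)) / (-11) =-141412 / 3465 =-40.81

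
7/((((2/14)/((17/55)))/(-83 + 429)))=5240.33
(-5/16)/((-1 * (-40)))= -1/128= -0.01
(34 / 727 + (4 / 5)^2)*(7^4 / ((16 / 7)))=104892487 / 145400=721.41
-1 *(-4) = 4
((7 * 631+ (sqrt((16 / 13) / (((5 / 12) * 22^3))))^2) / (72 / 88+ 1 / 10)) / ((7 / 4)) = 2748.91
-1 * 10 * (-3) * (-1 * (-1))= 30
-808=-808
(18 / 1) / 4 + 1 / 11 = 101 / 22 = 4.59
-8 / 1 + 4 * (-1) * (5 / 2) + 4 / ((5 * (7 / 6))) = -606 / 35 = -17.31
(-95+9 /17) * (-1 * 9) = 14454 /17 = 850.24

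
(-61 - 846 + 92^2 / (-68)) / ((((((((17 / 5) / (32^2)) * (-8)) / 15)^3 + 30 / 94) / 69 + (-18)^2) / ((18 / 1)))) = -129372176056320000000 / 2257681837494296359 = -57.30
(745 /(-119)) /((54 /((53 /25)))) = -7897 /32130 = -0.25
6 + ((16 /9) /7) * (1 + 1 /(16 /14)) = 136 /21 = 6.48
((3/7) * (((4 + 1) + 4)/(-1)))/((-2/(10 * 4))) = 77.14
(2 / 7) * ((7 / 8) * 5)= 5 / 4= 1.25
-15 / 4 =-3.75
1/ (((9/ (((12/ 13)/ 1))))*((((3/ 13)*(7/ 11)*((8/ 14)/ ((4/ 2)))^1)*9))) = 22/ 81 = 0.27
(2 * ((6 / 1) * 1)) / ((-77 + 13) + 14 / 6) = -36 / 185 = -0.19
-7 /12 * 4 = -7 /3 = -2.33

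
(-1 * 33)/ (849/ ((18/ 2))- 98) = 9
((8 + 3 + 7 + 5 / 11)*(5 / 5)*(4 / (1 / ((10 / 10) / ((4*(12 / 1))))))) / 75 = 203 / 9900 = 0.02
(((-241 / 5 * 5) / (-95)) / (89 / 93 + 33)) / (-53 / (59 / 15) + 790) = 0.00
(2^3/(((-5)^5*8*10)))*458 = -229/15625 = -0.01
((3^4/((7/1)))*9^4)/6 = 177147/14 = 12653.36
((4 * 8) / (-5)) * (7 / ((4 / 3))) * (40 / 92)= -336 / 23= -14.61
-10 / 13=-0.77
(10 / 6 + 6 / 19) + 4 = 341 / 57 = 5.98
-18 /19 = -0.95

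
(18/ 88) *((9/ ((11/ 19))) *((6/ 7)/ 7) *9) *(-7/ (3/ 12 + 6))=-83106/ 21175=-3.92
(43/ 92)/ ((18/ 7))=0.18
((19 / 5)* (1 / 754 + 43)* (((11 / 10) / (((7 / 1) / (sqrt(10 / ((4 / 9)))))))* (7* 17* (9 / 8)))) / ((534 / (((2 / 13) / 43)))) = 1036790271* sqrt(10) / 30009803200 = 0.11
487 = 487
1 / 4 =0.25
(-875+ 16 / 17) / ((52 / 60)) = -1008.53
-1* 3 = -3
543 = 543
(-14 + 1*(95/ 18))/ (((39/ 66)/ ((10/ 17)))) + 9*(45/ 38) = 149285/ 75582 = 1.98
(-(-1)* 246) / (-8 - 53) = -246 / 61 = -4.03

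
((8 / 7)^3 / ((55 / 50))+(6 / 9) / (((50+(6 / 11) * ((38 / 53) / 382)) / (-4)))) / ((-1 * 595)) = -0.00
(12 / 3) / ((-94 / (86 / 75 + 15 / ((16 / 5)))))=-7001 / 28200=-0.25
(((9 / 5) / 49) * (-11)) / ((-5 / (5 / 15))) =33 / 1225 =0.03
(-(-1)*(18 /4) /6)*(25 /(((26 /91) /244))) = 32025 /2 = 16012.50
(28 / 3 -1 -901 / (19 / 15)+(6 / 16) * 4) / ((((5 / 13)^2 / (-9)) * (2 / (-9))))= -364898547 / 1900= -192051.87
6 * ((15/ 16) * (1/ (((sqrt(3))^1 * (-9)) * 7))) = -5 * sqrt(3)/ 168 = -0.05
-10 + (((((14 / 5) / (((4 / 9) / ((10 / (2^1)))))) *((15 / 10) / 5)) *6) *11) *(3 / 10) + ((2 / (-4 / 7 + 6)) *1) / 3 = 1010227 / 5700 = 177.23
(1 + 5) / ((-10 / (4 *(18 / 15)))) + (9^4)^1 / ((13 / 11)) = 1803339 / 325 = 5548.74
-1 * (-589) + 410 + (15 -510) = 504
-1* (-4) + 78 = 82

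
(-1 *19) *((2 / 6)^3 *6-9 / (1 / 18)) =27664 / 9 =3073.78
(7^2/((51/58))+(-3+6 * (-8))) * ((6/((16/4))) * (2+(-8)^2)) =467.82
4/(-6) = -2/3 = -0.67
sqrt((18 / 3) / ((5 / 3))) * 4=12 * sqrt(10) / 5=7.59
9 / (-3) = -3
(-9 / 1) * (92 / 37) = -828 / 37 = -22.38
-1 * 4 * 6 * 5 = -120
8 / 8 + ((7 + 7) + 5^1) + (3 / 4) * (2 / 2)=20.75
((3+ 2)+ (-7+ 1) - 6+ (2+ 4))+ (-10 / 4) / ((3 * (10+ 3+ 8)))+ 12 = 1381 / 126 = 10.96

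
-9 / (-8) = 9 / 8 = 1.12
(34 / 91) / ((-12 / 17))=-289 / 546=-0.53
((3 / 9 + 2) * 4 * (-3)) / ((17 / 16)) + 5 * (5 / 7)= -2711 / 119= -22.78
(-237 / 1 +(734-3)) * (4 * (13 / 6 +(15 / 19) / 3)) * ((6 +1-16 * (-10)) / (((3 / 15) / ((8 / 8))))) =12027340 / 3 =4009113.33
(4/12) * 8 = 8/3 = 2.67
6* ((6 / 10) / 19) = 18 / 95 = 0.19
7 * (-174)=-1218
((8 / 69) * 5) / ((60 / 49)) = 98 / 207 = 0.47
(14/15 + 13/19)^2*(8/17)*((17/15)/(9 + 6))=1700168/18275625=0.09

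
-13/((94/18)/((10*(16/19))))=-18720/893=-20.96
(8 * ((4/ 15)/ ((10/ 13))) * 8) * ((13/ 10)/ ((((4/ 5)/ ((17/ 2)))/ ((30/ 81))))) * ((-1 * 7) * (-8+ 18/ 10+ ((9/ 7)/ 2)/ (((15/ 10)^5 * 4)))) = 268407152/ 54675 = 4909.14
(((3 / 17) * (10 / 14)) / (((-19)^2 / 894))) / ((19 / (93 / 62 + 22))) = 315135 / 816221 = 0.39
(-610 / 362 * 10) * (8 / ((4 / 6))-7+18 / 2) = -42700 / 181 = -235.91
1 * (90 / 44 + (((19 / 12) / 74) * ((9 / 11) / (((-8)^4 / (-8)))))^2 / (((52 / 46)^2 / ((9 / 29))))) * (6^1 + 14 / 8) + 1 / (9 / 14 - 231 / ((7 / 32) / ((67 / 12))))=285127064961208733698049 / 17986702652778521559040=15.85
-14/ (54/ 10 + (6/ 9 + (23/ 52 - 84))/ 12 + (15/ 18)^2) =43680/ 2537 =17.22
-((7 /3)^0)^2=-1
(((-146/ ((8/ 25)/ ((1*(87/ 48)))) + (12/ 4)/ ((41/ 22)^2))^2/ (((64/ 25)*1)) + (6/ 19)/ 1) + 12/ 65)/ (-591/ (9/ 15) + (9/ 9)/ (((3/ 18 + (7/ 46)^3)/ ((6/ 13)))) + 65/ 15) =-36358724067373559719150617/ 133386692961360887152640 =-272.58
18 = 18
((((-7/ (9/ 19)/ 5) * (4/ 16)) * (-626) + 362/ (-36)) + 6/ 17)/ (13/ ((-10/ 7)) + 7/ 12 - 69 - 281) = -1385696/ 1097061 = -1.26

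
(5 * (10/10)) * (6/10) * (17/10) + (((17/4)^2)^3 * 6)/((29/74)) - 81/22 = 147362175033/1633280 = 90224.69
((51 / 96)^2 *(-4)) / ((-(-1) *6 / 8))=-289 / 192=-1.51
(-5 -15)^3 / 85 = -1600 / 17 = -94.12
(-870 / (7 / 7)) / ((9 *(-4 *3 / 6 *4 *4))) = 145 / 48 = 3.02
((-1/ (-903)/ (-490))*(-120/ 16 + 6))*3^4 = 0.00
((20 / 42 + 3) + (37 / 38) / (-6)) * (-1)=-1763 / 532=-3.31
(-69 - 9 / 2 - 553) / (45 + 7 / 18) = -11277 / 817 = -13.80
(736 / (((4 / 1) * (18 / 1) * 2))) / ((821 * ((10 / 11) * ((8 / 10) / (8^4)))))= 259072 / 7389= 35.06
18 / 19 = 0.95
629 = 629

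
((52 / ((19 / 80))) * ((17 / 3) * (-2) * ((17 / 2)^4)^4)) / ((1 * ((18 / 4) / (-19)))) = 53770617022611889671505 / 6912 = 7779313805354729408.49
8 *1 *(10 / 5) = 16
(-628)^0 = 1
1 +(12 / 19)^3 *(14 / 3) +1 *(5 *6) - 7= 172680 / 6859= 25.18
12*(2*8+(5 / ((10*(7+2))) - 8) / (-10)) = 3023 / 15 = 201.53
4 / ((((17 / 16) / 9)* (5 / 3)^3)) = 15552 / 2125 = 7.32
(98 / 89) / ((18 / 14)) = 686 / 801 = 0.86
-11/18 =-0.61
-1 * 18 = -18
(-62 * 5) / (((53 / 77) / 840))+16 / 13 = -260659552 / 689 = -378315.75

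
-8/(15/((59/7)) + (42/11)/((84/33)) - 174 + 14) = 944/18493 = 0.05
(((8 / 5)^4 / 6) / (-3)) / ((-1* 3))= 2048 / 16875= 0.12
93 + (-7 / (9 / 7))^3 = -49852 / 729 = -68.38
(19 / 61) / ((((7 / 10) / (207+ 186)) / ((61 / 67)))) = 159.21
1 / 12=0.08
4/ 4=1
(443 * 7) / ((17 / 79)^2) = 19353341 / 289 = 66966.58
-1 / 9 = -0.11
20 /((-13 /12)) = -240 /13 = -18.46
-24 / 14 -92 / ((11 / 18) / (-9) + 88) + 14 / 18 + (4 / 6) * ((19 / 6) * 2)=2.24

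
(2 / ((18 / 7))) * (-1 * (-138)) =322 / 3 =107.33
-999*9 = -8991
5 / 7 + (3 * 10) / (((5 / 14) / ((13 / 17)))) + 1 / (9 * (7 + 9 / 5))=3061279 / 47124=64.96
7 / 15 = 0.47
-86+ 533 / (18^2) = -27331 / 324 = -84.35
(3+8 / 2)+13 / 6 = 55 / 6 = 9.17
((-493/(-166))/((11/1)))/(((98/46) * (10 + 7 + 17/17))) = 11339/1610532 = 0.01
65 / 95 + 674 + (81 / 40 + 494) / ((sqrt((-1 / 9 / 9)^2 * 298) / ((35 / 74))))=12819 / 19 + 11249847 * sqrt(298) / 176416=1775.51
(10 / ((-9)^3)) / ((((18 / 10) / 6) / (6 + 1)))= -700 / 2187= -0.32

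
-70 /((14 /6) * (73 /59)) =-1770 /73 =-24.25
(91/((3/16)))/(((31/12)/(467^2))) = 1270150336/31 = 40972591.48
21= 21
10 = 10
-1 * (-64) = 64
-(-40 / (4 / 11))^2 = -12100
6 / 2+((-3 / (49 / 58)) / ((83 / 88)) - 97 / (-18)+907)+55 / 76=2537994199 / 2781828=912.35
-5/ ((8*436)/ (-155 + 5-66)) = 135/ 436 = 0.31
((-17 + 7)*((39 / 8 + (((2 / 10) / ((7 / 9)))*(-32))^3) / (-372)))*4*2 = -63143617 / 531650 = -118.77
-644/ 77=-92/ 11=-8.36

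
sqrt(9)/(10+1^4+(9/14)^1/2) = 84/317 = 0.26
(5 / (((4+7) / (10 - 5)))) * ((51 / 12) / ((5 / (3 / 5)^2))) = 153 / 220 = 0.70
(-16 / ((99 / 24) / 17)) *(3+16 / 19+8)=-163200 / 209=-780.86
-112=-112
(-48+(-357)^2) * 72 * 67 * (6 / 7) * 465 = 1714684962960 / 7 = 244954994708.57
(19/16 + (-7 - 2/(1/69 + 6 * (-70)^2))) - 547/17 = -20961571669/551779472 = -37.99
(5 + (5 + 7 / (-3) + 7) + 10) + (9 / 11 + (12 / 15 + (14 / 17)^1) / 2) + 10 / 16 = 604121 / 22440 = 26.92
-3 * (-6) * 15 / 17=270 / 17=15.88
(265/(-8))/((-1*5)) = 53/8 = 6.62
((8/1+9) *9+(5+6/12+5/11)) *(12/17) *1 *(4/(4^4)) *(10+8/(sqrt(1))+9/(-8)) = 1416285/47872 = 29.58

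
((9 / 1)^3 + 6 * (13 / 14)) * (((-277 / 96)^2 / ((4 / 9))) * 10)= 986351295 / 7168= 137604.81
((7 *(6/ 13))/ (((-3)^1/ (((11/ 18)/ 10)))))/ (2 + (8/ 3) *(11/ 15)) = -77/ 4628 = -0.02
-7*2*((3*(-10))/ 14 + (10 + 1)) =-124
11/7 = 1.57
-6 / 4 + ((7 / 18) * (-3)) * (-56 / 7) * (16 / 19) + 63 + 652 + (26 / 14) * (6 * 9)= 655673 / 798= 821.65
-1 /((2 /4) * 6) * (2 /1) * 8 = -16 /3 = -5.33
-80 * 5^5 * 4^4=-64000000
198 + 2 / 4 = 397 / 2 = 198.50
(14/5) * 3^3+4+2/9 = 3592/45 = 79.82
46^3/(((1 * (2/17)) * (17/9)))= 438012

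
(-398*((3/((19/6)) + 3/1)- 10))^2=2094892900/361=5803027.42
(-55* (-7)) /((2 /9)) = 3465 /2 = 1732.50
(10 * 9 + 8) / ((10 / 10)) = 98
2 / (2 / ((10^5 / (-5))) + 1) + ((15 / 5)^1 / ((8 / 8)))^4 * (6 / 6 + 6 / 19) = 108.58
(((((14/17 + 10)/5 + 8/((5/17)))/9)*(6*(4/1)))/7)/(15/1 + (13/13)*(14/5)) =6656/10591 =0.63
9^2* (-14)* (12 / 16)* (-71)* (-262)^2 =4145102262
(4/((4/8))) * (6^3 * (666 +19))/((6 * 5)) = 39456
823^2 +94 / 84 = 28447865 / 42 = 677330.12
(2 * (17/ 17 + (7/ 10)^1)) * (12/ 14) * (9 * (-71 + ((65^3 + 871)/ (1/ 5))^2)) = 248837165143146/ 5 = 49767433028629.20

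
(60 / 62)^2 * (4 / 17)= 3600 / 16337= 0.22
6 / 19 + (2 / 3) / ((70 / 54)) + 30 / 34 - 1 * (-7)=98494 / 11305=8.71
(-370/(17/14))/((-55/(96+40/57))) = 5710432/10659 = 535.74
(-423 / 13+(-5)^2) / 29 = -98 / 377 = -0.26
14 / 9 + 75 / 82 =2.47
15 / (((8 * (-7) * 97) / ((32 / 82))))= -30 / 27839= -0.00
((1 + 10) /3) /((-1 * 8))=-11 /24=-0.46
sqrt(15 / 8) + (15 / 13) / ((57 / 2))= 10 / 247 + sqrt(30) / 4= 1.41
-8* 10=-80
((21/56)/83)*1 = 3/664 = 0.00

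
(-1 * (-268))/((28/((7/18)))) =67/18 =3.72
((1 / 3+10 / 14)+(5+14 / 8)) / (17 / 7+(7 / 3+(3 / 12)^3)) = 10480 / 6421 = 1.63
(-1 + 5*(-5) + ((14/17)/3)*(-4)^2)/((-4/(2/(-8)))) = -551/408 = -1.35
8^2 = 64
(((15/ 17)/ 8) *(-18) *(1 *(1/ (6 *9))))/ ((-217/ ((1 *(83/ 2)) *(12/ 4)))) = 1245/ 59024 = 0.02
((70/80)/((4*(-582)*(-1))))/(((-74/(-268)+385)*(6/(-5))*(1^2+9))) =-469/5769007488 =-0.00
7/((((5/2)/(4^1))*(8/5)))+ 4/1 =11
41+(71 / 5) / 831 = 41.02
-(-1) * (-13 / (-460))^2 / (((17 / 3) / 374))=5577 / 105800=0.05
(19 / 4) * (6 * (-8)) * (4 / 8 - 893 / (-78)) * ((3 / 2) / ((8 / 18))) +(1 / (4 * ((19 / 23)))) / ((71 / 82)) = -322476983 / 35074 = -9194.19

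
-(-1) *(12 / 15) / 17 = 4 / 85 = 0.05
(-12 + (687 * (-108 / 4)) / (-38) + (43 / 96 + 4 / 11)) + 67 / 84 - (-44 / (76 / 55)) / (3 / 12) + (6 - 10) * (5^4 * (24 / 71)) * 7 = -929019781 / 174944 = -5310.38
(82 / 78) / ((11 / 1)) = 41 / 429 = 0.10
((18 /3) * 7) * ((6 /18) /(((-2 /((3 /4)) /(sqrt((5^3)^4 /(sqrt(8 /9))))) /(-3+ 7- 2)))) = -328125 * 2^(1 /4) * sqrt(3) /4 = -168965.27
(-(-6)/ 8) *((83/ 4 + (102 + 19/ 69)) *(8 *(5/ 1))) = 169775/ 46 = 3690.76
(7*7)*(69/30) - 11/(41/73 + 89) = 1840074/16345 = 112.58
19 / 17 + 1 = 36 / 17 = 2.12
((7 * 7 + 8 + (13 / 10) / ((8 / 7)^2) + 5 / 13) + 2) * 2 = 502361 / 4160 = 120.76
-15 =-15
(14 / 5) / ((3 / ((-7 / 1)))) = -98 / 15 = -6.53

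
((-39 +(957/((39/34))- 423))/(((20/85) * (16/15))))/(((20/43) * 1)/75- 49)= -99507375/3286504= -30.28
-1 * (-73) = 73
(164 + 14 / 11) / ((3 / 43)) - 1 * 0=26058 / 11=2368.91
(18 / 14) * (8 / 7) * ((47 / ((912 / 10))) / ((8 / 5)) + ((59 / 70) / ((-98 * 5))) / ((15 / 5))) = 30173067 / 63866600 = 0.47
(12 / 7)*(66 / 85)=792 / 595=1.33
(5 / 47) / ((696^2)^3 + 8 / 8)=5 / 5342607821353254959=0.00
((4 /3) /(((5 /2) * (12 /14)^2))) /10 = 0.07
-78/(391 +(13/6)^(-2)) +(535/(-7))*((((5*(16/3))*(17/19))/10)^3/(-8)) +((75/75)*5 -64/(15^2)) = 1174389066043/8745739425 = 134.28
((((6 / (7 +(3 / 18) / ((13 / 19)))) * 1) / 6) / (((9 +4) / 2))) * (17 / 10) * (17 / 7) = 1734 / 19775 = 0.09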